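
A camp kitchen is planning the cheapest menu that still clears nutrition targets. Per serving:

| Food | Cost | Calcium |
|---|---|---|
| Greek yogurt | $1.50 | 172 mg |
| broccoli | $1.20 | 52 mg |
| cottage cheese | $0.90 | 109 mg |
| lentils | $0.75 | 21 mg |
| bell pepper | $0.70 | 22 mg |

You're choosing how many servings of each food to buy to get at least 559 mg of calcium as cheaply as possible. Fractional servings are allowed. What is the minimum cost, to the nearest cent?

$4.62

Cost per mg of calcium: cottage cheese $0.0083, Greek yogurt $0.0087, broccoli $0.0231, bell pepper $0.0318, lentils $0.0357.
With no serving limits, use only cottage cheese: 559 mg / 109 mg = 5.128 servings × $0.90 = $4.62.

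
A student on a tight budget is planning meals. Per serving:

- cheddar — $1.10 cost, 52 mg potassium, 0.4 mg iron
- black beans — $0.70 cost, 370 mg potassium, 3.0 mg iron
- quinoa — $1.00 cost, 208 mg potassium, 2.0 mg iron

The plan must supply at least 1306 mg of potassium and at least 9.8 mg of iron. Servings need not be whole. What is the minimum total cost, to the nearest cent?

The cheapest plan sits at a corner of the feasible region — with two constraints it uses at most two foods.
cheddar only: max(1306/52, 9.8/0.4) = 25.12 servings → $27.63.
black beans only: max(1306/370, 9.8/3.0) = 3.53 servings → $2.47.
quinoa only: max(1306/208, 9.8/2.0) = 6.279 servings → $6.28.
cheddar + black beans: intersection lies outside the first quadrant.
cheddar + quinoa: intersection lies outside the first quadrant.
black beans + quinoa with both targets exact would need a negative amount; discard.
The minimum over all feasible corners is $2.47.

$2.47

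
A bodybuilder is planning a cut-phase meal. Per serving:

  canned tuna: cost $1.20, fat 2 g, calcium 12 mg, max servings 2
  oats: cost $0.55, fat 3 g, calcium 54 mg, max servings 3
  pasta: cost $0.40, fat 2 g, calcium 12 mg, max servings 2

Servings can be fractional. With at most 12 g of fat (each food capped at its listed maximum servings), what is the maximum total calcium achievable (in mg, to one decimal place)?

180.0 mg

Calcium per g fat: oats 18, canned tuna 6, pasta 6.
Take 3 servings of oats: uses 9 g fat, +162.0 mg calcium (running total 162.0 mg).
Take 1.5 servings of canned tuna: uses 3 g fat, +18.0 mg calcium (running total 180.0 mg).
Filling greedily by calcium-per-g fat is optimal for one linear limit, giving 180.0 mg.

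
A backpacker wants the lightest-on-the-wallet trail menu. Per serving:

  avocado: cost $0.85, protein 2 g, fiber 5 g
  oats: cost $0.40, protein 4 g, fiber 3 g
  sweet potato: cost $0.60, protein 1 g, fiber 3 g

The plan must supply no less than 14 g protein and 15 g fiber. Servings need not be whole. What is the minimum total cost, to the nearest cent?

$2.00

An LP optimum is at a vertex; with two nutrient constraints at most two foods are used. Check each candidate.
avocado only: max(14/2, 15/5) = 7 servings → $5.95.
oats only: max(14/4, 15/3) = 5 servings → $2.00.
sweet potato only: max(14/1, 15/3) = 14 servings → $8.40.
avocado + oats with both tight: 1.286 servings and 2.857 servings → $2.24.
avocado + sweet potato: the both-tight solution has a negative serving — not a feasible corner.
oats + sweet potato with both tight: 3 servings and 2 servings → $2.40.
The minimum over all feasible corners is $2.00.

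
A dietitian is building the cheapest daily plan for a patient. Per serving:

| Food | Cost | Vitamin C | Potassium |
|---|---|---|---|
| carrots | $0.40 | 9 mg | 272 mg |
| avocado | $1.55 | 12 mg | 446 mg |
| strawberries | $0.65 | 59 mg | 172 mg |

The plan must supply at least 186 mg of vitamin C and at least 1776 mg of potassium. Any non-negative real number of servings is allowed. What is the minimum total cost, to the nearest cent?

The cheapest plan sits at a corner of the feasible region — with two constraints it uses at most two foods.
carrots only: max(186/9, 1776/272) = 20.67 servings → $8.27.
avocado only: max(186/12, 1776/446) = 15.5 servings → $24.02.
strawberries only: max(186/59, 1776/172) = 10.33 servings → $6.71.
carrots + avocado with both targets exact would need a negative amount; discard.
carrots + strawberries with both tight: 5.02 servings and 2.387 servings → $3.56.
avocado + strawberries with both tight: 3.002 servings and 2.542 servings → $6.30.
Cheapest feasible corner: $3.56.

$3.56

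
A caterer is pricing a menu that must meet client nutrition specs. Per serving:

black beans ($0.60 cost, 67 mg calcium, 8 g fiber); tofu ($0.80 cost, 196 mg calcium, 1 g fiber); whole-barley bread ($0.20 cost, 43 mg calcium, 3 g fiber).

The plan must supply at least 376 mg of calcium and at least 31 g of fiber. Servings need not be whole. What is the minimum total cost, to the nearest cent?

With two linear requirements the optimum uses one or two foods; enumerate the corners.
black beans only: max(376/67, 31/8) = 5.612 servings → $3.37.
tofu only: max(376/196, 31/1) = 31 servings → $24.80.
whole-barley bread only: max(376/43, 31/3) = 10.33 servings → $2.07.
black beans + tofu with both tight: 3.797 servings and 0.6203 servings → $2.77.
black beans + whole-barley bread with both tight: 1.434 servings and 6.51 servings → $2.16.
tofu + whole-barley bread: intersection lies outside the first quadrant.
Cheapest feasible corner: $2.07.

$2.07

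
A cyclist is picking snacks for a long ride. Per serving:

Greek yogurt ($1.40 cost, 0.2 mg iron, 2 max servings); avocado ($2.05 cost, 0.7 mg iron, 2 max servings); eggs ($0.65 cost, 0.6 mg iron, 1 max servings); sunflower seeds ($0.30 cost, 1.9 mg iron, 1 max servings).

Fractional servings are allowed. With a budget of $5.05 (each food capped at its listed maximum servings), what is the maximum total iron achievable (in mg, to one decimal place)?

Iron per dollar: sunflower seeds 6.333, eggs 0.9231, avocado 0.3415, Greek yogurt 0.1429.
Take 1 serving of sunflower seeds: spends $0.30, +1.9 mg iron (running total 1.9 mg).
Take 1 serving of eggs: spends $0.65, +0.6 mg iron (running total 2.5 mg).
Take 2 servings of avocado: spends $4.10, +1.4 mg iron (running total 3.9 mg).
Filling greedily by iron-per-dollar is optimal for one linear limit, giving 3.9 mg.

3.9 mg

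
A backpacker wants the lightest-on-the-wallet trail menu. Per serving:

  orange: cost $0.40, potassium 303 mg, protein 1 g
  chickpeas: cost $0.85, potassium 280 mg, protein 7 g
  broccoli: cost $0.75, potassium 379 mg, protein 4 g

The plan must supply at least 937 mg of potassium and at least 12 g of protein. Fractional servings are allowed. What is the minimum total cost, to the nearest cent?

$1.94

This is a tiny linear program; its minimum lies at a vertex of the feasible set. List the vertices and price them.
orange only: max(937/303, 12/1) = 12 servings → $4.80.
chickpeas only: max(937/280, 12/7) = 3.346 servings → $2.84.
broccoli only: max(937/379, 12/4) = 3 servings → $2.25.
orange + chickpeas with both tight: 1.738 servings and 1.466 servings → $1.94.
orange + broccoli: intersection lies outside the first quadrant.
chickpeas + broccoli with both tight: 0.5219 servings and 2.087 servings → $2.01.
So the least-cost plan costs $1.94.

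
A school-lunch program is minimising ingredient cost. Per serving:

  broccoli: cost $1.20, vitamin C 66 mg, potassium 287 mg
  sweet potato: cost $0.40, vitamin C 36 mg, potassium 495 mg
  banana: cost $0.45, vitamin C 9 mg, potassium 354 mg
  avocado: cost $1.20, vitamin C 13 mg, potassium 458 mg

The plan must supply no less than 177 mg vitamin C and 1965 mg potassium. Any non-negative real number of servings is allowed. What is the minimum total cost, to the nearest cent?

$1.97

A basic optimal solution has at most two foods positive. Try each food alone and each pair with both targets met exactly.
broccoli only: max(177/66, 1965/287) = 6.847 servings → $8.22.
sweet potato only: max(177/36, 1965/495) = 4.917 servings → $1.97.
banana only: max(177/9, 1965/354) = 19.67 servings → $8.85.
avocado only: max(177/13, 1965/458) = 13.62 servings → $16.34.
broccoli + sweet potato with both tight: 0.7554 servings and 3.532 servings → $2.32.
broccoli + banana with both tight: 2.164 servings and 3.796 servings → $4.31.
broccoli + avocado with both tight: 2.095 servings and 2.977 servings → $6.09.
sweet potato + banana with both targets exact would need a negative amount; discard.
sweet potato + avocado: intersection lies outside the first quadrant.
banana + avocado with both targets exact would need a negative amount; discard.
Cheapest feasible corner: $1.97.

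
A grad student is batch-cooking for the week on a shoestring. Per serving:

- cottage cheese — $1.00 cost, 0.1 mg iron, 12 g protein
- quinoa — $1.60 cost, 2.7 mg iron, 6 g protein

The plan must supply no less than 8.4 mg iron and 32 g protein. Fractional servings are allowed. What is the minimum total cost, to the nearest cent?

cottage cheese only: max(8.4/0.1, 32/12) = 84 servings → $84.00.
quinoa only: max(8.4/2.7, 32/6) = 5.333 servings → $8.53.
cottage cheese + quinoa with both tight: 1.132 servings and 3.069 servings → $6.04.
Cheapest feasible corner: $6.04.

$6.04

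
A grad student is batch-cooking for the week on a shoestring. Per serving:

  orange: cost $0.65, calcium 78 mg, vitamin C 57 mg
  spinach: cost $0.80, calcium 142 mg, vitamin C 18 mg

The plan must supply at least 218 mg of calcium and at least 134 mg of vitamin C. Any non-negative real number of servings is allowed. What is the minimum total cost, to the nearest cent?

$1.70

Two binding constraints pin down two serving amounts, so the optimal mix uses at most two foods. The candidates are each food alone (scaled to the tighter of calcium/vitamin C) and each pair with both constraints tight.
orange only: max(218/78, 134/57) = 2.795 servings → $1.82.
spinach only: max(218/142, 134/18) = 7.444 servings → $5.96.
orange + spinach with both tight: 2.258 servings and 0.2951 servings → $1.70.
The minimum over all feasible corners is $1.70.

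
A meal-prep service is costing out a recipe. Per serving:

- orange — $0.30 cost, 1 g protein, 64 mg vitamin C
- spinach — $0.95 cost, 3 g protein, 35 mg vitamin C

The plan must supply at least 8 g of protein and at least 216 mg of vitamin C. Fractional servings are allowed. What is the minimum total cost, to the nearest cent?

$2.40

This is a tiny linear program; its minimum lies at a vertex of the feasible set. List the vertices and price them.
orange only: max(8/1, 216/64) = 8 servings → $2.40.
spinach only: max(8/3, 216/35) = 6.171 servings → $5.86.
orange + spinach with both tight: 2.344 servings and 1.885 servings → $2.49.
So the least-cost plan costs $2.40.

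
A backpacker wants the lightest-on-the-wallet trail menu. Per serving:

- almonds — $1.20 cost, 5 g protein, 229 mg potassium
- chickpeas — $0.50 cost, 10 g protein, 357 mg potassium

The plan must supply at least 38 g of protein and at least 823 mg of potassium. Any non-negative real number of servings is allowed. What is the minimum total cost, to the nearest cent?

$1.90

At the optimum either one food covers both requirements or two foods hit both targets exactly; no other combination can be cheaper.
almonds only: max(38/5, 823/229) = 7.6 servings → $9.12.
chickpeas only: max(38/10, 823/357) = 3.8 servings → $1.90.
almonds + chickpeas: the both-tight solution has a negative serving — not a feasible corner.
So the least-cost plan costs $1.90.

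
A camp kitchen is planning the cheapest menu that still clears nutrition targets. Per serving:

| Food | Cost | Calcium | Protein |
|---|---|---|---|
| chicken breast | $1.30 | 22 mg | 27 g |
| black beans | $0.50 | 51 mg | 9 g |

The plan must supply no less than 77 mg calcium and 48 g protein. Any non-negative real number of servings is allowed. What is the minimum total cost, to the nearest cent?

A basic optimal solution has at most two foods positive. Try each food alone and each pair with both targets met exactly.
chicken breast only: max(77/22, 48/27) = 3.5 servings → $4.55.
black beans only: max(77/51, 48/9) = 5.333 servings → $2.67.
chicken breast + black beans with both tight: 1.489 servings and 0.8677 servings → $2.37.
Cheapest feasible corner: $2.37.

$2.37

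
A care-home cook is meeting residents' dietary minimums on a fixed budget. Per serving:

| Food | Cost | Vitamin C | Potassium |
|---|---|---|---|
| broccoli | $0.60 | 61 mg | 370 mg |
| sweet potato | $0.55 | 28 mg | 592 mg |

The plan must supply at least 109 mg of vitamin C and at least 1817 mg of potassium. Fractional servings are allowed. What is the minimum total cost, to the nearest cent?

$1.82

With two linear requirements the optimum uses one or two foods; enumerate the corners.
broccoli only: max(109/61, 1817/370) = 4.911 servings → $2.95.
sweet potato only: max(109/28, 1817/592) = 3.893 servings → $2.14.
broccoli + sweet potato with both tight: 0.5301 servings and 2.738 servings → $1.82.
So the least-cost plan costs $1.82.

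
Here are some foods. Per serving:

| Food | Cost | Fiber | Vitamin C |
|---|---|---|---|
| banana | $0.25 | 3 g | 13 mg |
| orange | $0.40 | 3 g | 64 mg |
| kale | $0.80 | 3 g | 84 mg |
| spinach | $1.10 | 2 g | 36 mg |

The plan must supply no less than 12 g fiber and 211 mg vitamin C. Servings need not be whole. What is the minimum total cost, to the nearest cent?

$1.47

An LP optimum is at a vertex; with two nutrient constraints at most two foods are used. Check each candidate.
banana only: max(12/3, 211/13) = 16.23 servings → $4.06.
orange only: max(12/3, 211/64) = 4 servings → $1.60.
kale only: max(12/3, 211/84) = 4 servings → $3.20.
spinach only: max(12/2, 211/36) = 6 servings → $6.60.
banana + orange with both tight: 0.8824 servings and 3.118 servings → $1.47.
banana + kale with both tight: 1.761 servings and 2.239 servings → $2.23.
banana + spinach with both tight: 0.122 servings and 5.817 servings → $6.43.
orange + kale: the both-tight solution has a negative serving — not a feasible corner.
orange + spinach with both targets exact would need a negative amount; discard.
kale + spinach: intersection lies outside the first quadrant.
Cheapest feasible corner: $1.47.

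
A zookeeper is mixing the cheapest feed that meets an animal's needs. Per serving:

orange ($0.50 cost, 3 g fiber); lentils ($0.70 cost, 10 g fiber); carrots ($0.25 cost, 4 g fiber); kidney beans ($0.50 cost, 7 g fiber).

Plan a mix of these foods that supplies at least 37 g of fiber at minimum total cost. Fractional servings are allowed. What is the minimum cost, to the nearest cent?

Cost per g of fiber: carrots $0.0625, lentils $0.0700, kidney beans $0.0714, orange $0.1667.
With no serving limits, use only carrots: 37 g / 4 g = 9.25 servings × $0.25 = $2.31.

$2.31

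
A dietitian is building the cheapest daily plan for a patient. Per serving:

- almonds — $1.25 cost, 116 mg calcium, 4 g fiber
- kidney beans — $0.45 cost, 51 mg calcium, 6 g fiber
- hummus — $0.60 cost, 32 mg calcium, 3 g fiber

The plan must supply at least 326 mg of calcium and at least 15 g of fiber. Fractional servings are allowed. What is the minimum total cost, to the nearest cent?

almonds only: max(326/116, 15/4) = 3.75 servings → $4.69.
kidney beans only: max(326/51, 15/6) = 6.392 servings → $2.88.
hummus only: max(326/32, 15/3) = 10.19 servings → $6.11.
almonds + kidney beans with both tight: 2.421 servings and 0.8862 servings → $3.42.
almonds + hummus with both tight: 2.264 servings and 1.982 servings → $4.02.
kidney beans + hummus: intersection lies outside the first quadrant.
The minimum over all feasible corners is $2.88.

$2.88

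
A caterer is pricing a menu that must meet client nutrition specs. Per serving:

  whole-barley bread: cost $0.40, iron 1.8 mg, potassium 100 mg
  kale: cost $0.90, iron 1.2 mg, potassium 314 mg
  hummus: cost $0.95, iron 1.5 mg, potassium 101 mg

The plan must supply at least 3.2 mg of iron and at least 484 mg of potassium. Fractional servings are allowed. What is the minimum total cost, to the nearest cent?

An LP optimum is at a vertex; with two nutrient constraints at most two foods are used. Check each candidate.
whole-barley bread only: max(3.2/1.8, 484/100) = 4.84 servings → $1.94.
kale only: max(3.2/1.2, 484/314) = 2.667 servings → $2.40.
hummus only: max(3.2/1.5, 484/101) = 4.792 servings → $4.55.
whole-barley bread + kale with both tight: 0.9524 servings and 1.238 servings → $1.50.
whole-barley bread + hummus: the both-tight solution has a negative serving — not a feasible corner.
kale + hummus with both tight: 1.152 servings and 1.212 servings → $2.19.
So the least-cost plan costs $1.50.

$1.50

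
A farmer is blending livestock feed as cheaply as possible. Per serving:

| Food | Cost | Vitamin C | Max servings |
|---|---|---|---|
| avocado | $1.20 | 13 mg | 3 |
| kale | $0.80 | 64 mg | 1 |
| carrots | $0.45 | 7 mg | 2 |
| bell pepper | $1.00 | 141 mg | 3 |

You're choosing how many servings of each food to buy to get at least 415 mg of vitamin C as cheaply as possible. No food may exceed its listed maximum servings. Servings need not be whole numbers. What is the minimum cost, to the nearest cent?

$2.94

Cost per mg of vitamin C: bell pepper $0.0071, kale $0.0125, carrots $0.0643, avocado $0.0923.
Take 2.943 servings of bell pepper: +415.0 mg vitamin C for $2.94 (total $2.94, still need 0.0 mg).
Greedy by cheapest-per-mg is optimal for a single linear constraint, so the minimum cost is $2.94.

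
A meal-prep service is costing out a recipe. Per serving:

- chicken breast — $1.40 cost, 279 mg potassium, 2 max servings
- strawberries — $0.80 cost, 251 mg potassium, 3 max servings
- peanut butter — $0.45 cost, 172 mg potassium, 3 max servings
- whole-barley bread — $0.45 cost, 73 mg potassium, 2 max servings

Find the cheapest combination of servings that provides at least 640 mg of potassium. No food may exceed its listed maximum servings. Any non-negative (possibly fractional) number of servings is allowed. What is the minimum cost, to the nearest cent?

Cost per mg of potassium: peanut butter $0.0026, strawberries $0.0032, chicken breast $0.0050, whole-barley bread $0.0062.
Take 3 servings of peanut butter: +516.0 mg potassium for $1.35 (total $1.35, still need 124.0 mg).
Take 0.494 servings of strawberries: +124.0 mg potassium for $0.40 (total $1.75, still need 0.0 mg).
Filling from the cheapest source first is optimal under one linear minimum: $1.75.

$1.75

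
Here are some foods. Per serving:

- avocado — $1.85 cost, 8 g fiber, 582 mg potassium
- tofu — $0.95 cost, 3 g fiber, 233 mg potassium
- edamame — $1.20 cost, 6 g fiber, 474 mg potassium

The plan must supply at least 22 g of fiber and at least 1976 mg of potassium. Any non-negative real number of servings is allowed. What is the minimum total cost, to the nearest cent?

$5.00

avocado only: max(22/8, 1976/582) = 3.395 servings → $6.28.
tofu only: max(22/3, 1976/233) = 8.481 servings → $8.06.
edamame only: max(22/6, 1976/474) = 4.169 servings → $5.00.
avocado + tofu: the both-tight solution has a negative serving — not a feasible corner.
avocado + edamame: intersection lies outside the first quadrant.
tofu + edamame: the both-tight solution has a negative serving — not a feasible corner.
So the least-cost plan costs $5.00.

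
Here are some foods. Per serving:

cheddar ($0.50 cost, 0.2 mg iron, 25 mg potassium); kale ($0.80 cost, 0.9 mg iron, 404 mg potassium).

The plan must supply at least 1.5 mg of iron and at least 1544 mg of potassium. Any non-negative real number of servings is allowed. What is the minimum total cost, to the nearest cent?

An LP optimum is at a vertex; with two nutrient constraints at most two foods are used. Check each candidate.
cheddar only: max(1.5/0.2, 1544/25) = 61.76 servings → $30.88.
kale only: max(1.5/0.9, 1544/404) = 3.822 servings → $3.06.
cheddar + kale: intersection lies outside the first quadrant.
So the least-cost plan costs $3.06.

$3.06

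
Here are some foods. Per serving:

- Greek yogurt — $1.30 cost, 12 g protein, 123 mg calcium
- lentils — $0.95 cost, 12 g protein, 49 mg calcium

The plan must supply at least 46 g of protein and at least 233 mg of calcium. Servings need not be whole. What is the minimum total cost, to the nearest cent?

With two linear requirements the optimum uses one or two foods; enumerate the corners.
Greek yogurt only: max(46/12, 233/123) = 3.833 servings → $4.98.
lentils only: max(46/12, 233/49) = 4.755 servings → $4.52.
Greek yogurt + lentils with both tight: 0.6104 servings and 3.223 servings → $3.86.
The minimum over all feasible corners is $3.86.

$3.86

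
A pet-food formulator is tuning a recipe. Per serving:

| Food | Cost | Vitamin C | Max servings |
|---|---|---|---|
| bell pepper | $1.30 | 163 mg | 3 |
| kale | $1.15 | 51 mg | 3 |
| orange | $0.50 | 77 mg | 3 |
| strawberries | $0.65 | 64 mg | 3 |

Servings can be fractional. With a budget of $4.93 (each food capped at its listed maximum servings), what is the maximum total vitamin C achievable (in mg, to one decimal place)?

661.1 mg

Vitamin C per dollar: orange 154, bell pepper 125.4, strawberries 98.46, kale 44.35.
Take 3 servings of orange: spends $1.50, +231.0 mg vitamin C (running total 231.0 mg).
Take 2.638 servings of bell pepper: spends $3.43, +430.1 mg vitamin C (running total 661.1 mg).
Greedy by best ratio exhausts the cost allowance optimally: 661.1 mg.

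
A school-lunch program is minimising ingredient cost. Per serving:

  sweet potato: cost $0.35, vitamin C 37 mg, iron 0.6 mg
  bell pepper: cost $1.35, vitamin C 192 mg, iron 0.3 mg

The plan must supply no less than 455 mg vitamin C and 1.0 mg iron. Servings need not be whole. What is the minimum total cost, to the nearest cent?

sweet potato only: max(455/37, 1.0/0.6) = 12.3 servings → $4.30.
bell pepper only: max(455/192, 1.0/0.3) = 3.333 servings → $4.50.
sweet potato + bell pepper with both tight: 0.5331 servings and 2.267 servings → $3.25.
The minimum over all feasible corners is $3.25.

$3.25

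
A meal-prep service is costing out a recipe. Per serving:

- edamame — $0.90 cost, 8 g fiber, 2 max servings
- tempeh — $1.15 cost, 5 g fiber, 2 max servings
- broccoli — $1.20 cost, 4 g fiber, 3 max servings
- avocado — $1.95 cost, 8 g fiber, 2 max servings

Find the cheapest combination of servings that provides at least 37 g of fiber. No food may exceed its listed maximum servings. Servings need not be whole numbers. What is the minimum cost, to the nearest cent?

Cost per g of fiber: edamame $0.1125, tempeh $0.2300, avocado $0.2437, broccoli $0.3000.
Take 2 servings of edamame: +16.0 g fiber for $1.80 (total $1.80, still need 21.0 g).
Take 2 servings of tempeh: +10.0 g fiber for $2.30 (total $4.10, still need 11.0 g).
Take 1.375 servings of avocado: +11.0 g fiber for $2.68 (total $6.78, still need 0.0 g).
Greedy by cheapest-per-g is optimal for a single linear constraint, so the minimum cost is $6.78.

$6.78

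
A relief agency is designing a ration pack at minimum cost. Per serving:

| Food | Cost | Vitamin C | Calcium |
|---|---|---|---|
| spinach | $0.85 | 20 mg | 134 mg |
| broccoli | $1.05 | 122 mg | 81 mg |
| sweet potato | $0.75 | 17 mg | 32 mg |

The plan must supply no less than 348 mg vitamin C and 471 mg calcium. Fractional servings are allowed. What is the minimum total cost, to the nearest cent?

A basic optimal solution has at most two foods positive. Try each food alone and each pair with both targets met exactly.
spinach only: max(348/20, 471/134) = 17.4 servings → $14.79.
broccoli only: max(348/122, 471/81) = 5.815 servings → $6.11.
sweet potato only: max(348/17, 471/32) = 20.47 servings → $15.35.
spinach + broccoli with both tight: 1.988 servings and 2.527 servings → $4.34.
spinach + sweet potato: the both-tight solution has a negative serving — not a feasible corner.
broccoli + sweet potato with both tight: 1.238 servings and 11.58 servings → $9.99.
So the least-cost plan costs $4.34.

$4.34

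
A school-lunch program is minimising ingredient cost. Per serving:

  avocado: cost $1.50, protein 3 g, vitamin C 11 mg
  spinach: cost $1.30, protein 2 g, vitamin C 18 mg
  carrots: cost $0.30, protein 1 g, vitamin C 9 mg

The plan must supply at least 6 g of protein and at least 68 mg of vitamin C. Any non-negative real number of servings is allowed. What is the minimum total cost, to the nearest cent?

avocado only: max(6/3, 68/11) = 6.182 servings → $9.27.
spinach only: max(6/2, 68/18) = 3.778 servings → $4.91.
carrots only: max(6/1, 68/9) = 7.556 servings → $2.27.
avocado + spinach: the both-tight solution has a negative serving — not a feasible corner.
avocado + carrots: intersection lies outside the first quadrant.
spinach + carrots (both tight): parallel constraints — no distinct corner.
Cheapest feasible corner: $2.27.

$2.27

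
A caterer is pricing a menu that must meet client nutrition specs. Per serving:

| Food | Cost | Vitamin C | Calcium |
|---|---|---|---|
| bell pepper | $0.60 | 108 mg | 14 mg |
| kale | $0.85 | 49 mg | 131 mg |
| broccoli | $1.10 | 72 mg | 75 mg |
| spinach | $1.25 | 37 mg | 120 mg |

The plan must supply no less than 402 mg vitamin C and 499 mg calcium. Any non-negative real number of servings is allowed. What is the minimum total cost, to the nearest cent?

Compare the cost at each extreme point of the feasible region.
bell pepper only: max(402/108, 499/14) = 35.64 servings → $21.39.
kale only: max(402/49, 499/131) = 8.204 servings → $6.97.
broccoli only: max(402/72, 499/75) = 6.653 servings → $7.32.
spinach only: max(402/37, 499/120) = 10.86 servings → $13.58.
bell pepper + kale with both tight: 2.096 servings and 3.585 servings → $4.30.
bell pepper + broccoli: intersection lies outside the first quadrant.
bell pepper + spinach with both tight: 2.393 servings and 3.879 servings → $6.28.
kale + broccoli with both tight: 1.004 servings and 4.9 servings → $6.24.
kale + spinach with both targets exact would need a negative amount; discard.
broccoli + spinach with both tight: 5.077 servings and 0.9852 servings → $6.82.
So the least-cost plan costs $4.30.

$4.30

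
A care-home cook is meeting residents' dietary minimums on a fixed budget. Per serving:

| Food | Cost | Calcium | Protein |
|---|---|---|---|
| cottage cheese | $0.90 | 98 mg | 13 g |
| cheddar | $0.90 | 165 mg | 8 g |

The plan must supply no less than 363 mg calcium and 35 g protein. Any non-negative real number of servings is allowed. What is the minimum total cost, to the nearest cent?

$2.75

The cheapest plan sits at a corner of the feasible region — with two constraints it uses at most two foods.
cottage cheese only: max(363/98, 35/13) = 3.704 servings → $3.33.
cheddar only: max(363/165, 35/8) = 4.375 servings → $3.94.
cottage cheese + cheddar with both tight: 2.109 servings and 0.9471 servings → $2.75.
So the least-cost plan costs $2.75.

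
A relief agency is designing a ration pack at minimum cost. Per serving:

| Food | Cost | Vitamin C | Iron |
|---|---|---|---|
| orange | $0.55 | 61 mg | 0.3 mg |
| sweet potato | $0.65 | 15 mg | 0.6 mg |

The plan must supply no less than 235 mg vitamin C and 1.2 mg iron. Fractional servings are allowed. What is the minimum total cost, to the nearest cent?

The cheapest plan sits at a corner of the feasible region — with two constraints it uses at most two foods.
orange only: max(235/61, 1.2/0.3) = 4 servings → $2.20.
sweet potato only: max(235/15, 1.2/0.6) = 15.67 servings → $10.18.
orange + sweet potato with both tight: 3.832 servings and 0.08411 servings → $2.16.
So the least-cost plan costs $2.16.

$2.16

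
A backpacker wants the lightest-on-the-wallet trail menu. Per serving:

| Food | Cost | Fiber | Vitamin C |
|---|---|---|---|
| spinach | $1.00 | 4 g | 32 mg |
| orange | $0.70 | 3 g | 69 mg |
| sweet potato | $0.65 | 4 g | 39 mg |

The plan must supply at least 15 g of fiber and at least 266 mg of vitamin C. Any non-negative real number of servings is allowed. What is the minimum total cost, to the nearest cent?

At the optimum either one food covers both requirements or two foods hit both targets exactly; no other combination can be cheaper.
spinach only: max(15/4, 266/32) = 8.312 servings → $8.31.
orange only: max(15/3, 266/69) = 5 servings → $3.50.
sweet potato only: max(15/4, 266/39) = 6.821 servings → $4.43.
spinach + orange with both tight: 1.317 servings and 3.244 servings → $3.59.
spinach + sweet potato: intersection lies outside the first quadrant.
orange + sweet potato with both tight: 3.013 servings and 1.491 servings → $3.08.
So the least-cost plan costs $3.08.

$3.08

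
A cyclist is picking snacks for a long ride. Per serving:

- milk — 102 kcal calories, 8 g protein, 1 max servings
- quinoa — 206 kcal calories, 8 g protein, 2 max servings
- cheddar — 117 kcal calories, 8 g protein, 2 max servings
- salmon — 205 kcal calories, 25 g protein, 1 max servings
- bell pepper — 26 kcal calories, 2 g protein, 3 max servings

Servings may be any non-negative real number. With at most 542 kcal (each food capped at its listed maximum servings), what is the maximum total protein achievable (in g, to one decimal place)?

49.7 g

Protein per kcal: salmon 0.122, milk 0.07843, bell pepper 0.07692, cheddar 0.06838, quinoa 0.03883.
Take 1 serving of salmon: uses 205 kcal, +25.0 g protein (running total 25.0 g).
Take 1 serving of milk: uses 102 kcal, +8.0 g protein (running total 33.0 g).
Take 3 servings of bell pepper: uses 78 kcal, +6.0 g protein (running total 39.0 g).
Take 1.342 servings of cheddar: uses 157 kcal, +10.7 g protein (running total 49.7 g).
Greedy by best ratio exhausts the calories allowance optimally: 49.7 g.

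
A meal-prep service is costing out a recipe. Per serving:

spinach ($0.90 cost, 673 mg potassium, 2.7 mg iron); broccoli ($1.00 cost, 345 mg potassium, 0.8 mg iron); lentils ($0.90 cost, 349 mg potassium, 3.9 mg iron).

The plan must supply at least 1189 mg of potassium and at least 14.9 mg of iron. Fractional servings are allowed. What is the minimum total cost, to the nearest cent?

This is a tiny linear program; its minimum lies at a vertex of the feasible set. List the vertices and price them.
spinach only: max(1189/673, 14.9/2.7) = 5.519 servings → $4.97.
broccoli only: max(1189/345, 14.9/0.8) = 18.62 servings → $18.62.
lentils only: max(1189/349, 14.9/3.9) = 3.821 servings → $3.44.
spinach + broccoli with both targets exact would need a negative amount; discard.
spinach + lentils with both targets exact would need a negative amount; discard.
broccoli + lentils: intersection lies outside the first quadrant.
So the least-cost plan costs $3.44.

$3.44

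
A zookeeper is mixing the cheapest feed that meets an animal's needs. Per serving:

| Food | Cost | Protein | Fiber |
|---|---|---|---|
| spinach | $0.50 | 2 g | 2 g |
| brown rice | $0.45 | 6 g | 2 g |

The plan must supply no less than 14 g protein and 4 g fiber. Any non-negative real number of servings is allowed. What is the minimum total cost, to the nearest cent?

$1.05

Two binding constraints pin down two serving amounts, so the optimal mix uses at most two foods. The candidates are each food alone (scaled to the tighter of protein/fiber) and each pair with both constraints tight.
spinach only: max(14/2, 4/2) = 7 servings → $3.50.
brown rice only: max(14/6, 4/2) = 2.333 servings → $1.05.
spinach + brown rice with both targets exact would need a negative amount; discard.
So the least-cost plan costs $1.05.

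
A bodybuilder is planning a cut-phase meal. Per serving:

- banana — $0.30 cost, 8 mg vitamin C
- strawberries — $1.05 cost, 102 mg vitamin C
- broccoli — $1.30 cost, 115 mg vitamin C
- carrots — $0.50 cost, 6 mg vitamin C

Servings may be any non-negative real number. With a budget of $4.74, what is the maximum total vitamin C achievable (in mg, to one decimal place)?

460.5 mg

Vitamin C per dollar: strawberries 97.14, broccoli 88.46, banana 26.67, carrots 12.
With no serving limits, spend the whole cost allowance on strawberries: $4.74 / $1.05 × 102 mg = 460.5 mg.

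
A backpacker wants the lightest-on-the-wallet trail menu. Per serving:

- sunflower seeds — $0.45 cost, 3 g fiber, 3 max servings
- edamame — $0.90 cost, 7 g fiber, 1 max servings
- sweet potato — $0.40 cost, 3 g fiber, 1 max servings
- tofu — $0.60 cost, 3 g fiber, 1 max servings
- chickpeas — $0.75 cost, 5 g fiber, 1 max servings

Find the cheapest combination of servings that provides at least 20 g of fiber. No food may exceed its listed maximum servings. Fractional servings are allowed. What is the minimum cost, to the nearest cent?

Cost per g of fiber: edamame $0.1286, sweet potato $0.1333, sunflower seeds $0.1500, chickpeas $0.1500, tofu $0.2000.
Take 1 serving of edamame: +7.0 g fiber for $0.90 (total $0.90, still need 13.0 g).
Take 1 serving of sweet potato: +3.0 g fiber for $0.40 (total $1.30, still need 10.0 g).
Take 3 servings of sunflower seeds: +9.0 g fiber for $1.35 (total $2.65, still need 1.0 g).
Take 0.2 servings of chickpeas: +1.0 g fiber for $0.15 (total $2.80, still need 0.0 g).
Greedy by cheapest-per-g is optimal for a single linear constraint, so the minimum cost is $2.80.

$2.80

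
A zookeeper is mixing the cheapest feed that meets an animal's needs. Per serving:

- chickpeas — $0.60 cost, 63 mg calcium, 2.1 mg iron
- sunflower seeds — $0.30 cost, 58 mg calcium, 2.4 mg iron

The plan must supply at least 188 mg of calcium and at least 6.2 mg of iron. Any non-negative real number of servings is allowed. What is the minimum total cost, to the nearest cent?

$0.97

Minimising a linear cost over {calcium ≥ 188, iron ≥ 6.2, servings ≥ 0} — the optimum is at a vertex, using one or two foods.
chickpeas only: max(188/63, 6.2/2.1) = 2.984 servings → $1.79.
sunflower seeds only: max(188/58, 6.2/2.4) = 3.241 servings → $0.97.
chickpeas + sunflower seeds: the both-tight solution has a negative serving — not a feasible corner.
So the least-cost plan costs $0.97.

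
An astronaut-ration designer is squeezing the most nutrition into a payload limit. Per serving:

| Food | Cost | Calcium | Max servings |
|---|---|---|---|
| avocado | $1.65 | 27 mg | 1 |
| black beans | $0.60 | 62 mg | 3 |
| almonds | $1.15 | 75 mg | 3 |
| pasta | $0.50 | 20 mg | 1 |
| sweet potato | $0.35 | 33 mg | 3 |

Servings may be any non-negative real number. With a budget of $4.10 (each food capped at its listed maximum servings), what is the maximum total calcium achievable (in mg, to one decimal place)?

366.5 mg

Calcium per dollar: black beans 103.3, sweet potato 94.29, almonds 65.22, pasta 40, avocado 16.36.
Take 3 servings of black beans: spends $1.80, +186.0 mg calcium (running total 186.0 mg).
Take 3 servings of sweet potato: spends $1.05, +99.0 mg calcium (running total 285.0 mg).
Take 1.087 servings of almonds: spends $1.25, +81.5 mg calcium (running total 366.5 mg).
Filling greedily by calcium-per-dollar is optimal for one linear limit, giving 366.5 mg.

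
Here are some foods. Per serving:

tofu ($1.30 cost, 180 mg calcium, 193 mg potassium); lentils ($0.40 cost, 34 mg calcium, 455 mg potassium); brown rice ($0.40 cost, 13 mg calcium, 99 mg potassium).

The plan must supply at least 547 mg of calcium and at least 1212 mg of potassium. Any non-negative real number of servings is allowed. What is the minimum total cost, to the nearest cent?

A basic optimal solution has at most two foods positive. Try each food alone and each pair with both targets met exactly.
tofu only: max(547/180, 1212/193) = 6.28 servings → $8.16.
lentils only: max(547/34, 1212/455) = 16.09 servings → $6.44.
brown rice only: max(547/13, 1212/99) = 42.08 servings → $16.83.
tofu + lentils with both tight: 2.757 servings and 1.494 servings → $4.18.
tofu + brown rice with both tight: 2.508 servings and 7.353 servings → $6.20.
lentils + brown rice: the both-tight solution has a negative serving — not a feasible corner.
So the least-cost plan costs $4.18.

$4.18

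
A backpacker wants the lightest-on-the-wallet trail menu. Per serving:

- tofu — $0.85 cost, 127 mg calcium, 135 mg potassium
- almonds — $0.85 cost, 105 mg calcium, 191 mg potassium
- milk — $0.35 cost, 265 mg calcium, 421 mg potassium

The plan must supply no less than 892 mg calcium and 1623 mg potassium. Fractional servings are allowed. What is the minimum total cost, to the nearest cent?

With two linear requirements the optimum uses one or two foods; enumerate the corners.
tofu only: max(892/127, 1623/135) = 12.02 servings → $10.22.
almonds only: max(892/105, 1623/191) = 8.497 servings → $7.22.
milk only: max(892/265, 1623/421) = 3.855 servings → $1.35.
tofu + almonds: the both-tight solution has a negative serving — not a feasible corner.
tofu + milk with both targets exact would need a negative amount; discard.
almonds + milk: the both-tight solution has a negative serving — not a feasible corner.
The minimum over all feasible corners is $1.35.

$1.35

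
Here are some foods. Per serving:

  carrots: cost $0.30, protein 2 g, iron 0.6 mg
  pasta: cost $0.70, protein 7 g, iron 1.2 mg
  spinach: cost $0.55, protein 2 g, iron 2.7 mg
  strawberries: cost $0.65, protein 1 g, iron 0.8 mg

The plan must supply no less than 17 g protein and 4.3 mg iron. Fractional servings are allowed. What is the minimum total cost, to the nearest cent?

$1.91

carrots only: max(17/2, 4.3/0.6) = 8.5 servings → $2.55.
pasta only: max(17/7, 4.3/1.2) = 3.583 servings → $2.51.
spinach only: max(17/2, 4.3/2.7) = 8.5 servings → $4.67.
strawberries only: max(17/1, 4.3/0.8) = 17 servings → $11.05.
carrots + pasta with both tight: 5.389 servings and 0.8889 servings → $2.24.
carrots + spinach: the both-tight solution has a negative serving — not a feasible corner.
carrots + strawberries: intersection lies outside the first quadrant.
pasta + spinach with both tight: 2.261 servings and 0.5879 servings → $1.91.
pasta + strawberries with both tight: 2.114 servings and 2.205 servings → $2.91.
spinach + strawberries with both targets exact would need a negative amount; discard.
Cheapest feasible corner: $1.91.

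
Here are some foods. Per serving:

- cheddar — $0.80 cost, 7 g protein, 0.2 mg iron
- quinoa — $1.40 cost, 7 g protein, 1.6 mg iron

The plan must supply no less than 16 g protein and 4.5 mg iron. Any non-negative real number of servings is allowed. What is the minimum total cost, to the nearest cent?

An LP optimum is at a vertex; with two nutrient constraints at most two foods are used. Check each candidate.
cheddar only: max(16/7, 4.5/0.2) = 22.5 servings → $18.00.
quinoa only: max(16/7, 4.5/1.6) = 2.812 servings → $3.94.
cheddar + quinoa with both targets exact would need a negative amount; discard.
So the least-cost plan costs $3.94.

$3.94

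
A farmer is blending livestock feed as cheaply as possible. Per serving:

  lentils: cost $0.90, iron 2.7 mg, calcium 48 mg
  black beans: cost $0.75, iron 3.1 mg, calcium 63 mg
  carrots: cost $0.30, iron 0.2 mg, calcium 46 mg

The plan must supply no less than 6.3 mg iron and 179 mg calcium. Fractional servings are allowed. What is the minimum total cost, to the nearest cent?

$1.83

The cheapest plan sits at a corner of the feasible region — with two constraints it uses at most two foods.
lentils only: max(6.3/2.7, 179/48) = 3.729 servings → $3.36.
black beans only: max(6.3/3.1, 179/63) = 2.841 servings → $2.13.
carrots only: max(6.3/0.2, 179/46) = 31.5 servings → $9.45.
lentils + black beans: the both-tight solution has a negative serving — not a feasible corner.
lentils + carrots with both tight: 2.216 servings and 1.579 servings → $2.47.
black beans + carrots with both tight: 1.954 servings and 1.215 servings → $1.83.
The minimum over all feasible corners is $1.83.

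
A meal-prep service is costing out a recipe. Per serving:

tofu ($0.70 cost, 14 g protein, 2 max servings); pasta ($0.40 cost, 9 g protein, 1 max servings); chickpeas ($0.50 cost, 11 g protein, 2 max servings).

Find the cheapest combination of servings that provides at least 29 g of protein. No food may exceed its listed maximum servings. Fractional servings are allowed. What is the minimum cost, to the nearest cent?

Cost per g of protein: pasta $0.0444, chickpeas $0.0455, tofu $0.0500.
Take 1 serving of pasta: +9.0 g protein for $0.40 (total $0.40, still need 20.0 g).
Take 1.818 servings of chickpeas: +20.0 g protein for $0.91 (total $1.31, still need 0.0 g).
Greedy by cheapest-per-g is optimal for a single linear constraint, so the minimum cost is $1.31.

$1.31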